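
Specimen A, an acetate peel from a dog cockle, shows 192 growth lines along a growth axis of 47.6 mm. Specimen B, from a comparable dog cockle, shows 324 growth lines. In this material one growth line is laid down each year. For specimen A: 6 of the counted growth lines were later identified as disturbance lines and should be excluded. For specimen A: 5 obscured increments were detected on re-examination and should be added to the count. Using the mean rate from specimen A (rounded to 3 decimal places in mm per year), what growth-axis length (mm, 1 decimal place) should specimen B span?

Specimen A: after corrections the count is 192 − 6 + 5 = 191 growth lines.
A: Extension rate ≈ 47.6 / 191 = 0.249 mm/year.
For B, 0.249 mm/year × 324 years = 80.7 mm.

80.7 mm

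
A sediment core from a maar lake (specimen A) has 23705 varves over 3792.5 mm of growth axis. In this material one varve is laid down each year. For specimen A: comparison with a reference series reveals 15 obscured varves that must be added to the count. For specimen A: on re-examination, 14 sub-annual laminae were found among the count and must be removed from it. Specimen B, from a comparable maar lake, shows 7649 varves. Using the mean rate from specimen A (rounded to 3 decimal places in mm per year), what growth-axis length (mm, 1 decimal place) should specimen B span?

Specimen A: adjusted count: 23705 − 14 + 15 = 23706 varves.
A: Extension rate ≈ 3792.5 / 23706 = 0.160 mm/yr.
For B, 0.160 mm/year × 7649 years = 1223.8 mm.

1223.8 mm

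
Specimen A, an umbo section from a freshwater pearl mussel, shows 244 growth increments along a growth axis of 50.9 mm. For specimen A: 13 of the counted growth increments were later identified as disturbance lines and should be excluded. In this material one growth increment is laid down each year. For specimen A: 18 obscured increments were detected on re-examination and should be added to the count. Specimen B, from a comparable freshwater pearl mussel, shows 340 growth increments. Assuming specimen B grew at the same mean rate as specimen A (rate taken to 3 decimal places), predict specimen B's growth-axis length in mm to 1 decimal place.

Specimen A: true growth increment count = 244 − 13 + 18 = 249.
A: Mean rate = 50.9 mm / 249 years ≈ 0.204 mm per year.
B's length ≈ 0.204 × 340 = 69.4 mm.

69.4 mm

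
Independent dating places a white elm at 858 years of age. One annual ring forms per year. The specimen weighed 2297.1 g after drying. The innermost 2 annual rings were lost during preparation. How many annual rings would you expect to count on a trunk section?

856 annual rings

At one annual ring per year, 858 years correspond to 858 annual rings.
Subtracting the 2 annual rings not captured gives 858 − 2 = 856 annual rings in the record.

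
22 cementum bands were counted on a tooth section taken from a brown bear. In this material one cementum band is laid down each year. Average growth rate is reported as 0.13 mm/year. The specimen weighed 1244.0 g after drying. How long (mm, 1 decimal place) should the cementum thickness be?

2.9 mm

22 years of growth are recorded.
22 years at 0.13 mm/year gives 0.13 × 22 = 2.9 mm.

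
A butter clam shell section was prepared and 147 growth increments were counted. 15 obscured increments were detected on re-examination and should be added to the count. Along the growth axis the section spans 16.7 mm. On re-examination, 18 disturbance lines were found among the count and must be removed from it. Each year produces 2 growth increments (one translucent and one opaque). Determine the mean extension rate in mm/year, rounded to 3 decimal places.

Correcting the raw count gives 147 − 18 + 15 = 144 true growth increments.
With 2 growth increments per year, 144 / 2 = 72 years.
Extension rate ≈ 16.7 / 72 = 0.232 mm/year.

0.232 mm/year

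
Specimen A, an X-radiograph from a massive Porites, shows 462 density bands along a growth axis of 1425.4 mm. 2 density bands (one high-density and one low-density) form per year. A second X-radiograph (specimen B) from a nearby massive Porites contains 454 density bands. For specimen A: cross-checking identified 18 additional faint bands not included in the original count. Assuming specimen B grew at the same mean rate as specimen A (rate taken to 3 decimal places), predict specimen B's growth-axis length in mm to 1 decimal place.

1348.2 mm

Specimen A: adjusted count: 462 + 18 = 480 density bands.
Specimen A: with 2 density bands per year, 480 / 2 = 240 years.
A: Mean rate = 1425.4 mm / 240 years ≈ 5.939 mm/yr.
Specimen B: with 2 density bands per year, 454 / 2 = 227 years. B's length ≈ 5.939 × 227 = 1348.2 mm.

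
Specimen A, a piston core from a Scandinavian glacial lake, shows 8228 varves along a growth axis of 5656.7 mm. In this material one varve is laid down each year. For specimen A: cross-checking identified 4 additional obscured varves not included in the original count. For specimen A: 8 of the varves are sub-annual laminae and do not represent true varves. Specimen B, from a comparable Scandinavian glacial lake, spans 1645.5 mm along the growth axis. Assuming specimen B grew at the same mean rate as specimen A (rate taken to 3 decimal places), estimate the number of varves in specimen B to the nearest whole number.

2392 varves

Specimen A: true varve count = 8228 − 8 + 4 = 8224.
A: Mean rate = 5656.7 mm / 8224 years ≈ 0.688 mm/year.
Specimen B: 1645.5 mm / 0.688 mm per year = 2391.72 years ≈ 2392 varves.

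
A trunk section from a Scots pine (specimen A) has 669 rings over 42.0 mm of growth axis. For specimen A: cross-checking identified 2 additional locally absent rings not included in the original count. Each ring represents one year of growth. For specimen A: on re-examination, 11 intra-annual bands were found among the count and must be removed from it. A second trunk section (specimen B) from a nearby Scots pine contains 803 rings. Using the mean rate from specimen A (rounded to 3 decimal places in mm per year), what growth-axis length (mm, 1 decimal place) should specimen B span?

51.4 mm

Specimen A: true ring count = 669 − 11 + 2 = 660.
A: Extension rate ≈ 42.0 / 660 = 0.064 mm/yr.
B's length ≈ 0.064 × 803 = 51.4 mm.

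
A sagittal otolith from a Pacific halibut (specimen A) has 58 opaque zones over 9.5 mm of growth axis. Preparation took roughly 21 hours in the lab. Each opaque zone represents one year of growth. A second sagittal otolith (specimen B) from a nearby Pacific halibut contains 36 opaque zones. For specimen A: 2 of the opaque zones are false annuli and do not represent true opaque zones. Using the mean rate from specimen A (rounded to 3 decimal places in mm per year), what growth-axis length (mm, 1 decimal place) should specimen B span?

6.1 mm

Specimen A: adjusted count: 58 − 2 = 56 opaque zones.
A: 9.5 mm over 56 years gives 9.5 / 56 ≈ 0.170 mm per year.
Length of B = 0.170 × 36 = 6.1 mm.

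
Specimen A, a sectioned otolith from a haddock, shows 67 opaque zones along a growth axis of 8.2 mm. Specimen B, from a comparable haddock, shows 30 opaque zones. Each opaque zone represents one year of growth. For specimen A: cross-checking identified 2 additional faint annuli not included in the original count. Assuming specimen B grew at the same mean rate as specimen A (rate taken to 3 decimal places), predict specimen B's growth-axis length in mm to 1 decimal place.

3.6 mm

Specimen A: true opaque zone count = 67 + 2 = 69.
A: Extension rate ≈ 8.2 / 69 = 0.119 mm/year.
Length of B = 0.119 × 30 = 3.6 mm.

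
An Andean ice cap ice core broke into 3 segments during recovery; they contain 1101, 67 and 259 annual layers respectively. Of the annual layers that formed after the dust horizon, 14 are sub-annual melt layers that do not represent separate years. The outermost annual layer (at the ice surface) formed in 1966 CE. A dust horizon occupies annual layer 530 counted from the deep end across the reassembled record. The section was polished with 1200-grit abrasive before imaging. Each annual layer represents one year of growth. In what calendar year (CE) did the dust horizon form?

Total annual layers = 1101 + 67 + 259 = 1427.
1427 − 530 = 897 annual layers lie beyond the dust horizon toward the ice surface.
Removing the 14 false annual layers leaves 897 − 14 = 883 true annual layers beyond the dust horizon.
The annual layer at the ice surface is 1966 CE, so the dust horizon dates to 1966 − 883 = 1083 CE.

1083 CE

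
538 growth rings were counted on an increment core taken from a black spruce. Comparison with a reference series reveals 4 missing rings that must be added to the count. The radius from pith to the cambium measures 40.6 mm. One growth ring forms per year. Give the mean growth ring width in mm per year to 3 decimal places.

0.075 mm per year

True growth ring count = 538 + 4 = 542.
40.6 mm over 542 years gives 40.6 / 542 ≈ 0.075 mm per year.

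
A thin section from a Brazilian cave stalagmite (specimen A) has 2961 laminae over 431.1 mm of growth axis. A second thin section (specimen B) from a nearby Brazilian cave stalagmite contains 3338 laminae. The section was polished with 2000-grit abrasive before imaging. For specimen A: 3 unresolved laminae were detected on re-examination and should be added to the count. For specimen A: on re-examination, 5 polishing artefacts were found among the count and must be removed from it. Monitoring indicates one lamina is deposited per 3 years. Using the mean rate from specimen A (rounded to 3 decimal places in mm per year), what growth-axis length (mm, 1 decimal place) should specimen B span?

490.7 mm

Specimen A: adjusted count: 2961 − 5 + 3 = 2959 laminae.
Specimen A: 2959 laminae at 3 years each span 2959 × 3 = 8877 years.
A: Extension rate ≈ 431.1 / 8877 = 0.049 mm/yr.
Specimen B: multiplying by 3 years per lamina: 3338 × 3 = 10014 years. Length of B = 0.049 × 10014 = 490.7 mm.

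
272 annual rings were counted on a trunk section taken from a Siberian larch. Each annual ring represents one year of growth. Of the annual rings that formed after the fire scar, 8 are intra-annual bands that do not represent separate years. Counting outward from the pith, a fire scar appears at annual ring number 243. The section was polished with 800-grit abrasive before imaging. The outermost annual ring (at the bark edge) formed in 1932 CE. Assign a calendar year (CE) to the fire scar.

272 − 243 = 29 annual rings lie beyond the fire scar toward the bark edge.
Removing the 8 false annual rings leaves 29 − 8 = 21 true annual rings beyond the fire scar.
1932 − 21 = 1911 CE.

1911 CE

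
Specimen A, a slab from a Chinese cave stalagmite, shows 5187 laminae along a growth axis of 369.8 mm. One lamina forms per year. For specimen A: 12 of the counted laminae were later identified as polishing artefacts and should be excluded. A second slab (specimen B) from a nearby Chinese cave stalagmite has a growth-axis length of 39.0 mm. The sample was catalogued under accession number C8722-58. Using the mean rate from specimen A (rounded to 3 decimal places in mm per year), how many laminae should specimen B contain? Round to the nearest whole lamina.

Specimen A: adjusted count: 5187 − 12 = 5175 laminae.
A: Extension rate ≈ 369.8 / 5175 = 0.071 mm/yr.
For B, 39.0 / 0.071 = 549.30 years ≈ 549 laminae.

549 laminae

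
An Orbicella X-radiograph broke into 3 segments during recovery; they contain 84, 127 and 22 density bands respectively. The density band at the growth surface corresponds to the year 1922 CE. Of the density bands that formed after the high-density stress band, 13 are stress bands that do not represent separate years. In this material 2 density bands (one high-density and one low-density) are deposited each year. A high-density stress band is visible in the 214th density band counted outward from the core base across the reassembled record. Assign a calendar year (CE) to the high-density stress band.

Total density bands = 84 + 127 + 22 = 233.
Between density band 214 and the growth surface there are 233 − 214 = 19 density bands.
Excluding 13 false density bands: 19 − 13 = 6.
6 density bands at 2 per year is 6 / 2 = 3 years.
Counting back 3 years from 1922 CE places the high-density stress band in 1922 − 3 = 1919 CE.

1919 CE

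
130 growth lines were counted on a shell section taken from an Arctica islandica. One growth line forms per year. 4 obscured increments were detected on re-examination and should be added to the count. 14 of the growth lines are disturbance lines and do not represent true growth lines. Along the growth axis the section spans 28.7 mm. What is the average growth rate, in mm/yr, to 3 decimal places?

Adjusted count: 130 − 14 + 4 = 120 growth lines.
28.7 mm over 120 years gives 28.7 / 120 ≈ 0.239 mm/yr.

0.239 mm/yr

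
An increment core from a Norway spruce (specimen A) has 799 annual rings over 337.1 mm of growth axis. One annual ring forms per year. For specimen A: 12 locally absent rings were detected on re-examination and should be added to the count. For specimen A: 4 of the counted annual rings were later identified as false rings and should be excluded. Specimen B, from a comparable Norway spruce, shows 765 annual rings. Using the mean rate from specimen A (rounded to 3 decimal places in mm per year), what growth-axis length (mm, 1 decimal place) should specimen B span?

319.8 mm

Specimen A: after corrections the count is 799 − 4 + 12 = 807 annual rings.
A: 337.1 mm over 807 years gives 337.1 / 807 ≈ 0.418 mm per year.
Length of B = 0.418 × 765 = 319.8 mm.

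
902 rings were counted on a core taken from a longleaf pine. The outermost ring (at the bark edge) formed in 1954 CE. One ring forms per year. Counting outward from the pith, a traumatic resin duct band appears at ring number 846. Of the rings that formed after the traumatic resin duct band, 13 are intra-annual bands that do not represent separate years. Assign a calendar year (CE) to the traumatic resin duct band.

1911 CE

The traumatic resin duct band sits at ring 846 from the pith, so 902 − 846 = 56 rings formed after it.
56 − 13 false = 43 true rings after the traumatic resin duct band.
1954 − 43 = 1911 CE.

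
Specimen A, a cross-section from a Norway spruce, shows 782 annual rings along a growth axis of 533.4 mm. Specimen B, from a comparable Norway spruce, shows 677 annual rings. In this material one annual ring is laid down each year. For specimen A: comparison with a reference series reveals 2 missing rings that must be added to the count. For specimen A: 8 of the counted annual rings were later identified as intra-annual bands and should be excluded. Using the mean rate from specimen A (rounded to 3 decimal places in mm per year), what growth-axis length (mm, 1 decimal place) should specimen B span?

Specimen A: true annual ring count = 782 − 8 + 2 = 776.
A: Extension rate ≈ 533.4 / 776 = 0.687 mm/yr.
For B, 0.687 mm/year × 677 years = 465.1 mm.

465.1 mm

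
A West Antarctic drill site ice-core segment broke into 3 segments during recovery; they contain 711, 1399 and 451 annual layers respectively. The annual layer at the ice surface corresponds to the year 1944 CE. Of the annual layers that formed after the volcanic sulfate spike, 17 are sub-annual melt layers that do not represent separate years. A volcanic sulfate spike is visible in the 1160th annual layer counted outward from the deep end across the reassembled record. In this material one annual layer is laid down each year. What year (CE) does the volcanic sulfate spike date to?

Total annual layers = 711 + 1399 + 451 = 2561.
2561 − 1160 = 1401 annual layers lie beyond the volcanic sulfate spike toward the ice surface.
Removing the 17 false annual layers leaves 1401 − 17 = 1384 true annual layers beyond the volcanic sulfate spike.
Counting back 1384 years from 1944 CE places the volcanic sulfate spike in 1944 − 1384 = 560 CE.

560 CE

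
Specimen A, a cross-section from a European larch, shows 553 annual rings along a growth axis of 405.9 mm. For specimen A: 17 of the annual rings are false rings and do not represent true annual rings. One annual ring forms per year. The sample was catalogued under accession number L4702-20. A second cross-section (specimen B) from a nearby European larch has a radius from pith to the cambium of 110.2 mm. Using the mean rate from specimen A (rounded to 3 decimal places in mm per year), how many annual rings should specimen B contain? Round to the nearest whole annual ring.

Specimen A: after corrections the count is 553 − 17 = 536 annual rings.
A: Extension rate ≈ 405.9 / 536 = 0.757 mm/year.
Specimen B: 110.2 mm / 0.757 mm per year = 145.57 years ≈ 146 annual rings.

146 annual rings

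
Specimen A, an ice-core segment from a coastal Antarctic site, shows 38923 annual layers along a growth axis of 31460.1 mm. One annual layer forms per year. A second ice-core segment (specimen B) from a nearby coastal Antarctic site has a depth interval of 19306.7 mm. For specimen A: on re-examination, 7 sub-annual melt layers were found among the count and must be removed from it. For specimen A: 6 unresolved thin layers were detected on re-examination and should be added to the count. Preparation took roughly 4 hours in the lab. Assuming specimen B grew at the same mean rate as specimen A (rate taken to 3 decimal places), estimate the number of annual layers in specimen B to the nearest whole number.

Specimen A: after corrections the count is 38923 − 7 + 6 = 38922 annual layers.
A: Extension rate ≈ 31460.1 / 38922 = 0.808 mm per year.
B spans 19306.7 / 0.808 = 23894.43 years ≈ 23894 annual layers.

23894 annual layers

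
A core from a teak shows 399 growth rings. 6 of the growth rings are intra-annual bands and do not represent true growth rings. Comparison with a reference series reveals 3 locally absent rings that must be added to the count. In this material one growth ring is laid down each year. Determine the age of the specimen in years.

Adjusted count: 399 − 6 + 3 = 396 growth rings.
At one growth ring per year, that is 396 years.

396 yr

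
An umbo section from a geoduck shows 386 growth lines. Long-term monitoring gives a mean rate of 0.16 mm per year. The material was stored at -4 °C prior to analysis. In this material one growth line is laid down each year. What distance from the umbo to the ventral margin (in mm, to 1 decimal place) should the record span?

The record spans 386 years at 0.16 mm per year.
Predicted length = 0.16 mm/year × 386 years = 61.8 mm.

61.8 mm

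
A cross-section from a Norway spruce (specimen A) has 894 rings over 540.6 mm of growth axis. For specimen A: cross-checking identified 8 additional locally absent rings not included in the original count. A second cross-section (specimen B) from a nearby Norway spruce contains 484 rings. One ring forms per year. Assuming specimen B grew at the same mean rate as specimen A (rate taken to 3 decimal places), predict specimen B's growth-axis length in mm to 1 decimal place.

289.9 mm

Specimen A: correcting the raw count gives 894 + 8 = 902 true rings.
A: Mean rate = 540.6 mm / 902 years ≈ 0.599 mm per year.
For B, 0.599 mm/year × 484 years = 289.9 mm.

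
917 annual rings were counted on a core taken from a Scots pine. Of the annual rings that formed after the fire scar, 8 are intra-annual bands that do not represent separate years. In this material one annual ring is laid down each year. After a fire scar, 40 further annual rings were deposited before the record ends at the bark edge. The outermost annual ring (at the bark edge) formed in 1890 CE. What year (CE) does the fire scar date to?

1858 CE

40 annual rings post-date the fire scar.
Removing the 8 false annual rings leaves 40 − 8 = 32 true annual rings beyond the fire scar.
Counting back 32 years from 1890 CE places the fire scar in 1890 − 32 = 1858 CE.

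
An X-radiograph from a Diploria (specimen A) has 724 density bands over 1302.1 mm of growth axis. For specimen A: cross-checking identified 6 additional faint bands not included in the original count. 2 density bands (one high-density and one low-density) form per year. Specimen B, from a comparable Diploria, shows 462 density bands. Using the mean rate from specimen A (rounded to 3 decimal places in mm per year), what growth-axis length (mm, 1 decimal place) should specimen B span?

Specimen A: correcting the raw count gives 724 + 6 = 730 true density bands.
Specimen A: 730 density bands at 2 per year is 730 / 2 = 365 years.
A: Extension rate ≈ 1302.1 / 365 = 3.567 mm per year.
Specimen B: dividing by 2 density bands per year: 462 / 2 = 231 years. Length of B = 3.567 × 231 = 824.0 mm.

824.0 mm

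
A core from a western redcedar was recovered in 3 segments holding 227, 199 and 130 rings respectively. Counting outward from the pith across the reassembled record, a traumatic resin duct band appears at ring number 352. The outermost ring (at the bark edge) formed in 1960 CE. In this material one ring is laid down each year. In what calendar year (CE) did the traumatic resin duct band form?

1756 CE

Total rings = 227 + 199 + 130 = 556.
The traumatic resin duct band sits at ring 352 from the pith, so 556 − 352 = 204 rings formed after it.
The ring at the bark edge is 1960 CE, so the traumatic resin duct band dates to 1960 − 204 = 1756 CE.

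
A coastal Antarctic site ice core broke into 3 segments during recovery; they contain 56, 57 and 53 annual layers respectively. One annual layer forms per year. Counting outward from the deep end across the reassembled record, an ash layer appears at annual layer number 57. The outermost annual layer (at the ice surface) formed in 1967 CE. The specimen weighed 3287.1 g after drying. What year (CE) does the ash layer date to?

1858 CE

Total annual layers = 56 + 57 + 53 = 166.
166 − 57 = 109 annual layers lie beyond the ash layer toward the ice surface.
Counting back 109 years from 1967 CE places the ash layer in 1967 − 109 = 1858 CE.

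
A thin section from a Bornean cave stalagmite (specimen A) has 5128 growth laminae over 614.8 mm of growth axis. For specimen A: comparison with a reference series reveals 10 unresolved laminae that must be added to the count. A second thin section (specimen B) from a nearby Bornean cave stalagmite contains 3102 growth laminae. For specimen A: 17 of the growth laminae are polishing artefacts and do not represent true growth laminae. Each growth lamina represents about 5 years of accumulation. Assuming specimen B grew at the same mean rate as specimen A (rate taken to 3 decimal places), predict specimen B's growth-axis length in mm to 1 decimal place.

Specimen A: correcting the raw count gives 5128 − 17 + 10 = 5121 true growth laminae.
Specimen A: at 5 years per growth lamina, 5121 × 5 = 25605 years.
A: 614.8 mm over 25605 years gives 614.8 / 25605 ≈ 0.024 mm per year.
Specimen B: multiplying by 5 years per growth lamina: 3102 × 5 = 15510 years. Length of B = 0.024 × 15510 = 372.2 mm.

372.2 mm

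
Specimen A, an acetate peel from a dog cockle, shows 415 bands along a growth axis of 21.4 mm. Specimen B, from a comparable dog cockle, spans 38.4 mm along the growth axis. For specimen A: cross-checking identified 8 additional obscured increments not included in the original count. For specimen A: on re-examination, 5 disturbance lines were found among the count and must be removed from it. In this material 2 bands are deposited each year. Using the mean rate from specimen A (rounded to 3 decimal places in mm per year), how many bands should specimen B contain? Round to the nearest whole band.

753 bands

Specimen A: true band count = 415 − 5 + 8 = 418.
Specimen A: 418 bands at 2 per year is 418 / 2 = 209 years.
A: Extension rate ≈ 21.4 / 209 = 0.102 mm/year.
For B, 38.4 / 0.102 = 376.47 years; at 2 bands per year that is 376.47 × 2 ≈ 753 bands.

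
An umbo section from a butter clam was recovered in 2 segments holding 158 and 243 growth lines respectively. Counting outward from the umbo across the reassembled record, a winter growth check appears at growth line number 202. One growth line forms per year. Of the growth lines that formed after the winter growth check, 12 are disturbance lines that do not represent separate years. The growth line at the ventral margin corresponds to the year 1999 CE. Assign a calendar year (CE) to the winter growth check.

1812 CE

Total growth lines = 158 + 243 = 401.
The winter growth check sits at growth line 202 from the umbo, so 401 − 202 = 199 growth lines formed after it.
Removing the 12 false growth lines leaves 199 − 12 = 187 true growth lines beyond the winter growth check.
The growth line at the ventral margin is 1999 CE, so the winter growth check dates to 1999 − 187 = 1812 CE.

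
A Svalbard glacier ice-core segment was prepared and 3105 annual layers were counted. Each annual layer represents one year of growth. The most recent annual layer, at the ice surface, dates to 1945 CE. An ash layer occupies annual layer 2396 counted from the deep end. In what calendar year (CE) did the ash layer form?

Between annual layer 2396 and the ice surface there are 3105 − 2396 = 709 annual layers.
Counting back 709 years from 1945 CE places the ash layer in 1945 − 709 = 1236 CE.

1236 CE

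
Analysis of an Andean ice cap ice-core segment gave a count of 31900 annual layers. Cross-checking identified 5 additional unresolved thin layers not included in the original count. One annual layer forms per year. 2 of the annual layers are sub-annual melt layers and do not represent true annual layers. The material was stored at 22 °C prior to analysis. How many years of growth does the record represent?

31903 years

True annual layer count = 31900 − 2 + 5 = 31903.
At one annual layer per year, that is 31903 years.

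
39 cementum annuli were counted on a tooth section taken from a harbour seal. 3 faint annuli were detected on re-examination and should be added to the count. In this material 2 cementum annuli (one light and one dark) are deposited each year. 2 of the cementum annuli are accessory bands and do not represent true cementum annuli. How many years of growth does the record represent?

True cementum annulus count = 39 − 2 + 3 = 40.
With 2 cementum annuli per year, 40 / 2 = 20 years.

20 years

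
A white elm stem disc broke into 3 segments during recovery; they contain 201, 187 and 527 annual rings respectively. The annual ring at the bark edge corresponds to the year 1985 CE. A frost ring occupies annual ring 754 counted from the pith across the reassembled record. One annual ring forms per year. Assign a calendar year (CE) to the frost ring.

1824 CE

Total annual rings = 201 + 187 + 527 = 915.
The frost ring sits at annual ring 754 from the pith, so 915 − 754 = 161 annual rings formed after it.
Counting back 161 years from 1985 CE places the frost ring in 1985 − 161 = 1824 CE.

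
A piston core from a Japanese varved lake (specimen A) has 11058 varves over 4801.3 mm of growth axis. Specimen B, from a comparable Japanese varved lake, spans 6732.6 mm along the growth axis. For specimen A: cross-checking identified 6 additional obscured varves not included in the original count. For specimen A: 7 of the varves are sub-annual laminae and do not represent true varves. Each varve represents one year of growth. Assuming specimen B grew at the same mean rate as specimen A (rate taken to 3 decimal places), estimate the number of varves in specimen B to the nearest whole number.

Specimen A: correcting the raw count gives 11058 − 7 + 6 = 11057 true varves.
A: 4801.3 mm over 11057 years gives 4801.3 / 11057 ≈ 0.434 mm/year.
B spans 6732.6 / 0.434 = 15512.90 years ≈ 15513 varves.

15513 varves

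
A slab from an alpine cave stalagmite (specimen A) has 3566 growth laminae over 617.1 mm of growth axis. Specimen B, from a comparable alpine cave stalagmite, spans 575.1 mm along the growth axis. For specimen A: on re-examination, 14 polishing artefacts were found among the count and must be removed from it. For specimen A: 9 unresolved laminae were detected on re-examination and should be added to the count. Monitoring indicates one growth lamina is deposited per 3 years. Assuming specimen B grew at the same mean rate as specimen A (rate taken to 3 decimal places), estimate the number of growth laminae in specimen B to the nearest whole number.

3305 growth laminae

Specimen A: after corrections the count is 3566 − 14 + 9 = 3561 growth laminae.
Specimen A: multiplying by 3 years per growth lamina: 3561 × 3 = 10683 years.
A: 617.1 mm over 10683 years gives 617.1 / 10683 ≈ 0.058 mm/yr.
For B, 575.1 / 0.058 = 9915.52 years; at 3 years per growth lamina that is 9915.52 / 3 ≈ 3305 growth laminae.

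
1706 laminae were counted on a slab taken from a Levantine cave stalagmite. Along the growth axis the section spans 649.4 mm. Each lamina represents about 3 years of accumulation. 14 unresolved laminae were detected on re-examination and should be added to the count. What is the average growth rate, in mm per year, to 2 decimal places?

Adjusted count: 1706 + 14 = 1720 laminae.
1720 laminae at 3 years each span 1720 × 3 = 5160 years.
649.4 mm over 5160 years gives 649.4 / 5160 ≈ 0.13 mm per year.

0.13 mm per year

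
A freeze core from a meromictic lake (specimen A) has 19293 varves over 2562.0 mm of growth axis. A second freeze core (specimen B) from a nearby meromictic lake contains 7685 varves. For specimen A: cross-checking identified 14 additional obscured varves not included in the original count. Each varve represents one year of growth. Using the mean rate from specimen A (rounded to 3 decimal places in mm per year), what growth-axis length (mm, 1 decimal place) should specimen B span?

Specimen A: true varve count = 19293 + 14 = 19307.
A: Extension rate ≈ 2562.0 / 19307 = 0.133 mm/yr.
B's length ≈ 0.133 × 7685 = 1022.1 mm.

1022.1 mm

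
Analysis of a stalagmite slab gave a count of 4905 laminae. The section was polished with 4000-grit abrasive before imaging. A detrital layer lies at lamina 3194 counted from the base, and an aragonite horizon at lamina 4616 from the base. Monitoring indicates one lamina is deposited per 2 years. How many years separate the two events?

2844 yr

4616 − 3194 = 1422 laminae lie between the two events.
At 2 years per lamina, 1422 × 2 = 2844 years.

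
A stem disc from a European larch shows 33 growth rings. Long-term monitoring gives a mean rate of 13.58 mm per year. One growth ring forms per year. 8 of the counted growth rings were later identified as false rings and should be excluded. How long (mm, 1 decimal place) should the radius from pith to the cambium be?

Adjusted count: 33 − 8 = 25 growth rings.
25 years at 13.58 mm/year gives 13.58 × 25 = 339.5 mm.

339.5 mm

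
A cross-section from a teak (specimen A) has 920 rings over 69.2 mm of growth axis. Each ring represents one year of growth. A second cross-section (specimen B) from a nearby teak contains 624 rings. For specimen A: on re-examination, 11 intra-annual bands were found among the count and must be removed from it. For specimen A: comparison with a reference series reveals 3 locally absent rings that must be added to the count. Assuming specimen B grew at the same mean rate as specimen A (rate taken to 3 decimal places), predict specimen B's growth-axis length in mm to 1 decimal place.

47.4 mm

Specimen A: correcting the raw count gives 920 − 11 + 3 = 912 true rings.
A: 69.2 mm over 912 years gives 69.2 / 912 ≈ 0.076 mm/year.
B's length ≈ 0.076 × 624 = 47.4 mm.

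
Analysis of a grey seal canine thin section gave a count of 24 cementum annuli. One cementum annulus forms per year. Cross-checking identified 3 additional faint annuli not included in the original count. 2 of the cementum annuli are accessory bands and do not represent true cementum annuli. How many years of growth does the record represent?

25 years

Adjusted count: 24 − 2 + 3 = 25 cementum annuli.
With a one-to-one cementum annulus periodicity this is 25 years.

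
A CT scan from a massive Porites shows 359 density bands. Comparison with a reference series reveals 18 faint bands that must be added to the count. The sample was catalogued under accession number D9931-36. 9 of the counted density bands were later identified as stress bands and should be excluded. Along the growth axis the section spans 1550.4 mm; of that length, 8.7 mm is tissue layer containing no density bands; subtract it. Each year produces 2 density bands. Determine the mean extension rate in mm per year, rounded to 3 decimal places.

Adjusted count: 359 − 9 + 18 = 368 density bands.
368 density bands at 2 per year is 368 / 2 = 184 years.
The growth record spans 1550.4 − 8.7 = 1541.7 mm.
1541.7 mm over 184 years gives 1541.7 / 184 ≈ 8.379 mm per year.

8.379 mm per year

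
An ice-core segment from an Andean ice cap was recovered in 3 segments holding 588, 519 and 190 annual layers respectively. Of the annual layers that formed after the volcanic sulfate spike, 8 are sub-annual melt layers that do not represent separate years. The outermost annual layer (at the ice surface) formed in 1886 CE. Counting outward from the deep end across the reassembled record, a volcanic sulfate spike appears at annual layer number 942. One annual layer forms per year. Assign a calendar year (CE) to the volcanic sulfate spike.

Total annual layers = 588 + 519 + 190 = 1297.
The volcanic sulfate spike sits at annual layer 942 from the deep end, so 1297 − 942 = 355 annual layers formed after it.
Excluding 8 false annual layers: 355 − 8 = 347.
The annual layer at the ice surface is 1886 CE, so the volcanic sulfate spike dates to 1886 − 347 = 1539 CE.

1539 CE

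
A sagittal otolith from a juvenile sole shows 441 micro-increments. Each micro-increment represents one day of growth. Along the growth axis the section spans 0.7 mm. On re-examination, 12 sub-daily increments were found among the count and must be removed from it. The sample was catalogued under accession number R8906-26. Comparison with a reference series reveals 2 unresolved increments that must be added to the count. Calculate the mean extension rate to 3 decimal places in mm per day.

True micro-increment count = 441 − 12 + 2 = 431.
0.7 mm over 431 days gives 0.7 / 431 ≈ 0.002 mm per day.

0.002 mm per day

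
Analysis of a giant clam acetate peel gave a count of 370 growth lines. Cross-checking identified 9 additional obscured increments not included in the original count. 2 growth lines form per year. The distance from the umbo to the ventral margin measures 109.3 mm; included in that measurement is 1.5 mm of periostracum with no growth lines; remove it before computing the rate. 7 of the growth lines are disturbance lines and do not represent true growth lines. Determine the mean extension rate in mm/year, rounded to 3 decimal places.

0.580 mm/year

Correcting the raw count gives 370 − 7 + 9 = 372 true growth lines.
Dividing by 2 growth lines per year: 372 / 2 = 186 years.
Removing the 1.5 mm offcut leaves 109.3 − 1.5 = 107.8 mm.
107.8 mm over 186 years gives 107.8 / 186 ≈ 0.580 mm/year.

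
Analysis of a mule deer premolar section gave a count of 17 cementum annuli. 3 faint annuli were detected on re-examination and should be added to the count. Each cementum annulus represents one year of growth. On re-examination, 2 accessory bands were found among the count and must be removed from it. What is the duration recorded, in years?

18 yr

True cementum annulus count = 17 − 2 + 3 = 18.
With a one-to-one cementum annulus periodicity this is 18 years.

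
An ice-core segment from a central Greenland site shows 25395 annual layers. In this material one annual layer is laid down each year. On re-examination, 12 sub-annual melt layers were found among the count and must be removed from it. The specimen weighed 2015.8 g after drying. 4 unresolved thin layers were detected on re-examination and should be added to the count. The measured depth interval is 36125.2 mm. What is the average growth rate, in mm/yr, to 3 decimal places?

Adjusted count: 25395 − 12 + 4 = 25387 annual layers.
Extension rate ≈ 36125.2 / 25387 = 1.423 mm/yr.

1.423 mm/yr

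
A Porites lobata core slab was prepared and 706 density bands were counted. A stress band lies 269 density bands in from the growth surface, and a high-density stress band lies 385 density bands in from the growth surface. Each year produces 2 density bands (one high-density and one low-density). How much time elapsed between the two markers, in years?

Separation: 385 − 269 = 116 density bands.
Dividing by 2 density bands per year: 116 / 2 = 58 years.

58 years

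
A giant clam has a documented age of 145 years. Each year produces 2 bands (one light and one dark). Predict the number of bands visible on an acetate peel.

With 2 bands per year, 145 years would produce 145 × 2 = 290 bands.
So 290 bands should be present.

290 bands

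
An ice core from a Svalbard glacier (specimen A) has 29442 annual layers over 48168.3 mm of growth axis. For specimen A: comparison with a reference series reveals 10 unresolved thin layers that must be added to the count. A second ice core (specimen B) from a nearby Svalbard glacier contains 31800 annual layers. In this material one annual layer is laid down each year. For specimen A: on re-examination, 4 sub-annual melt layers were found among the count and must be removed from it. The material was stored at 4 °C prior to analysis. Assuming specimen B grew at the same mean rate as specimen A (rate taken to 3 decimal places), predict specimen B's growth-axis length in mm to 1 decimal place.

Specimen A: after corrections the count is 29442 − 4 + 10 = 29448 annual layers.
A: 48168.3 mm over 29448 years gives 48168.3 / 29448 ≈ 1.636 mm/year.
B's length ≈ 1.636 × 31800 = 52024.8 mm.

52024.8 mm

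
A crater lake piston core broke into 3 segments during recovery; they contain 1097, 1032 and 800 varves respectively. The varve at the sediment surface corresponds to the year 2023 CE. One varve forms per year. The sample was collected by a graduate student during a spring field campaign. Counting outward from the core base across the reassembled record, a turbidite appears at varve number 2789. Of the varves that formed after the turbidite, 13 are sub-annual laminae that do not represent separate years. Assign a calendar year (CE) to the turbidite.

Total varves = 1097 + 1032 + 800 = 2929.
Between varve 2789 and the sediment surface there are 2929 − 2789 = 140 varves.
140 − 13 false = 127 true varves after the turbidite.
The varve at the sediment surface is 2023 CE, so the turbidite dates to 2023 − 127 = 1896 CE.

1896 CE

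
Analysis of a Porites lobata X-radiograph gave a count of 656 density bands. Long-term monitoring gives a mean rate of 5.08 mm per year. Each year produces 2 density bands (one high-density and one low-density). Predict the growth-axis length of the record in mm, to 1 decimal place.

1666.2 mm

Dividing by 2 density bands per year: 656 / 2 = 328 years.
Length ≈ 5.08 × 328 = 1666.2 mm.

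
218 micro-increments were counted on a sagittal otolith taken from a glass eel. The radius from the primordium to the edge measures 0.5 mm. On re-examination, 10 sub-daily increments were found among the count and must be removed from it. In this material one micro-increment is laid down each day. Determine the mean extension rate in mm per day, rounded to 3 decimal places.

Correcting the raw count gives 218 − 10 = 208 true micro-increments.
Extension rate ≈ 0.5 / 208 = 0.002 mm per day.

0.002 mm per day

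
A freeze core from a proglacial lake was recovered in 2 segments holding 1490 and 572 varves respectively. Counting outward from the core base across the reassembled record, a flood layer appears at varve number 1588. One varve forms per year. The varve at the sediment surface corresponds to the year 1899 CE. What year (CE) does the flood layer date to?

Total varves = 1490 + 572 = 2062.
2062 − 1588 = 474 varves lie beyond the flood layer toward the sediment surface.
The varve at the sediment surface is 1899 CE, so the flood layer dates to 1899 − 474 = 1425 CE.

1425 CE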